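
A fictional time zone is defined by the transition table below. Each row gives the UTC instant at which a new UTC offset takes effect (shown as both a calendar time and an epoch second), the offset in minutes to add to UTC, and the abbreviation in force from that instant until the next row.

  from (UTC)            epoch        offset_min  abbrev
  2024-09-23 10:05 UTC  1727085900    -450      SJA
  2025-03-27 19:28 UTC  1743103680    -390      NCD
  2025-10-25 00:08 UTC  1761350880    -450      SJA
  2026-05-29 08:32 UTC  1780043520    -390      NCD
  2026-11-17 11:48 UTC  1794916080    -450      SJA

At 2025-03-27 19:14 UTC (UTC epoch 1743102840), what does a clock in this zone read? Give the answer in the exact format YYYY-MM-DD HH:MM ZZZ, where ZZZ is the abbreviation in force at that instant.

2025-03-27 11:44 SJA

Query: 2025-03-27 19:14 UTC
Rule 1/5 (SJA, -07:30): 2024-09-23 10:05 UTC ≤ query < 2025-03-27 19:28 UTC
19·60 + 14 - 450 = 704 min
704 = 0·1440 + 704; 704 = 11·60 + 44 → 11:44, same day
→ 2025-03-27 11:44 SJA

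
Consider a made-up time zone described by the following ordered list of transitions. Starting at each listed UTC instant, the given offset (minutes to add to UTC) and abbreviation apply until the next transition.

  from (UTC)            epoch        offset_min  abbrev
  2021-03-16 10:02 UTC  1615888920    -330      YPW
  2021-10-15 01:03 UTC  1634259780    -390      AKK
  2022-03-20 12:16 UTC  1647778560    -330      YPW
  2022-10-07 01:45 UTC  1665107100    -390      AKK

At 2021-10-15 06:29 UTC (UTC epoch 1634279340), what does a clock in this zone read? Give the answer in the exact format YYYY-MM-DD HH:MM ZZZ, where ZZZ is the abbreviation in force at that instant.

Query: 2021-10-15 06:29 UTC
Rule 2/4 (AKK, -06:30): 2021-10-15 01:03 UTC ≤ query < 2022-03-20 12:16 UTC
6·60 + 29 - 390 = -1 min
-1 = -1·1440 + 1439; 1439 = 23·60 + 59 → 23:59, 2021-10-15 - 1 day = 2021-10-14
→ 2021-10-14 23:59 AKK

2021-10-14 23:59 AKK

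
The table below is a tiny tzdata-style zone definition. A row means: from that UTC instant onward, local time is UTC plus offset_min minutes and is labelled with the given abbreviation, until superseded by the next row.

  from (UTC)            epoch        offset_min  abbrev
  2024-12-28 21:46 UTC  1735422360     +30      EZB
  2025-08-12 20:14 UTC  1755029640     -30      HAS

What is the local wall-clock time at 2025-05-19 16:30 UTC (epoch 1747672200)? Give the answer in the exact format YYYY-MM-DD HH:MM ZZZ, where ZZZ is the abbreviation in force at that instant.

Query: 2025-05-19 16:30 UTC
Rule 1/2 (EZB, +00:30): 2024-12-28 21:46 UTC ≤ query < 2025-08-12 20:14 UTC
16·60 + 30 + 30 = 1020 min
1020 = 0·1440 + 1020; 1020 = 17·60 + 0 → 17:00, same day
→ 2025-05-19 17:00 EZB

2025-05-19 17:00 EZB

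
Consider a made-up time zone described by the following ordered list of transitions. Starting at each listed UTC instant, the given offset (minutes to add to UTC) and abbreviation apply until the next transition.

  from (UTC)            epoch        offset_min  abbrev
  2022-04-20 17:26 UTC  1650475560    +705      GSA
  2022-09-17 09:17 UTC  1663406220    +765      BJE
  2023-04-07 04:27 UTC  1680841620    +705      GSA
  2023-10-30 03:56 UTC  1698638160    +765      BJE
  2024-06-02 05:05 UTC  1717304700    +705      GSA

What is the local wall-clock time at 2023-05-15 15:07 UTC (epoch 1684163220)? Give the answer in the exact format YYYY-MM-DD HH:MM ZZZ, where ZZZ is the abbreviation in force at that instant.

2023-05-16 02:52 GSA

Query: 2023-05-15 15:07 UTC
Rule 3/5 (GSA, +11:45): 2023-04-07 04:27 UTC ≤ query < 2023-10-30 03:56 UTC
15·60 + 7 + 705 = 1612 min
1612 = 1·1440 + 172; 172 = 2·60 + 52 → 02:52, 2023-05-15 + 1 day = 2023-05-16
→ 2023-05-16 02:52 GSA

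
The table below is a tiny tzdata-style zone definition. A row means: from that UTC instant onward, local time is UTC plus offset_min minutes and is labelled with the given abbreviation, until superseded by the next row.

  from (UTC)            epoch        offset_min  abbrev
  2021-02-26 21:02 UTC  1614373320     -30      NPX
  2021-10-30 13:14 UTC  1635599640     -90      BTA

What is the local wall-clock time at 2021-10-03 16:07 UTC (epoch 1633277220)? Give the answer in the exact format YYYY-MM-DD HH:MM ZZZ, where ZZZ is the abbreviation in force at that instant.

Query: 2021-10-03 16:07 UTC
Rule 1/2 (NPX, -00:30): 2021-02-26 21:02 UTC ≤ query < 2021-10-30 13:14 UTC
16·60 + 7 - 30 = 937 min
937 = 0·1440 + 937; 937 = 15·60 + 37 → 15:37, same day
→ 2021-10-03 15:37 NPX

2021-10-03 15:37 NPX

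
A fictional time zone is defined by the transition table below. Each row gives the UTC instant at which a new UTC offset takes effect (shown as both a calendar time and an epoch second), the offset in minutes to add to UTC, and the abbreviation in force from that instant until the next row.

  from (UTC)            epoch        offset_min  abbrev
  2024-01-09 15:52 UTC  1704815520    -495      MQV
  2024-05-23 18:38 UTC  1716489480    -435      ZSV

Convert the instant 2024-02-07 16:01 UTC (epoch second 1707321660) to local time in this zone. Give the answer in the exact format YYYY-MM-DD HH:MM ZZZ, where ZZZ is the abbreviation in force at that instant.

2024-02-07 07:46 MQV

Query: 2024-02-07 16:01 UTC
Rule 1/2 (MQV, -08:15): 2024-01-09 15:52 UTC ≤ query < 2024-05-23 18:38 UTC
16·60 + 1 - 495 = 466 min
466 = 0·1440 + 466; 466 = 7·60 + 46 → 07:46, same day
→ 2024-02-07 07:46 MQV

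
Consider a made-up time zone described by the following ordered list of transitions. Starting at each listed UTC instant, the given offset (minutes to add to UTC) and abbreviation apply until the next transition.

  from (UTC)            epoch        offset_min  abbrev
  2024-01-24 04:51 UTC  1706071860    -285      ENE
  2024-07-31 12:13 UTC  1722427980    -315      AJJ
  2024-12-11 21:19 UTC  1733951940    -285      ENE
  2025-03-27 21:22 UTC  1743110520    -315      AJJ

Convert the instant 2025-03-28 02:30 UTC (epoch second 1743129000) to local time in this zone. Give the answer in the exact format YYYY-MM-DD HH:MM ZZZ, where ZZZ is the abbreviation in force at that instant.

2025-03-27 21:15 AJJ

Query: 2025-03-28 02:30 UTC
Rule 4/4 (AJJ, -05:15): 2025-03-27 21:22 UTC ≤ query < +∞
2·60 + 30 - 315 = -165 min
-165 = -1·1440 + 1275; 1275 = 21·60 + 15 → 21:15, 2025-03-28 - 1 day = 2025-03-27
→ 2025-03-27 21:15 AJJ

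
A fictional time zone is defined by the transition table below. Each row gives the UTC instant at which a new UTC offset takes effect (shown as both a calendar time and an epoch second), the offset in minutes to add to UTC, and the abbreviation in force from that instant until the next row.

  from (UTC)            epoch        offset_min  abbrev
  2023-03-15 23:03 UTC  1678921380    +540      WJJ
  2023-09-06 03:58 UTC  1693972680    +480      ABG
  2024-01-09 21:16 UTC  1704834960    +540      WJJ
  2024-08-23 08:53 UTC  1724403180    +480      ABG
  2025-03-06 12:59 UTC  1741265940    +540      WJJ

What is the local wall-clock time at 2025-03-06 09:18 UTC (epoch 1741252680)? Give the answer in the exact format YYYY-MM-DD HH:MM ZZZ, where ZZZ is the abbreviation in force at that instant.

Query: 2025-03-06 09:18 UTC
Rule 4/5 (ABG, +08:00): 2024-08-23 08:53 UTC ≤ query < 2025-03-06 12:59 UTC
9·60 + 18 + 480 = 1038 min
1038 = 0·1440 + 1038; 1038 = 17·60 + 18 → 17:18, same day
→ 2025-03-06 17:18 ABG

2025-03-06 17:18 ABG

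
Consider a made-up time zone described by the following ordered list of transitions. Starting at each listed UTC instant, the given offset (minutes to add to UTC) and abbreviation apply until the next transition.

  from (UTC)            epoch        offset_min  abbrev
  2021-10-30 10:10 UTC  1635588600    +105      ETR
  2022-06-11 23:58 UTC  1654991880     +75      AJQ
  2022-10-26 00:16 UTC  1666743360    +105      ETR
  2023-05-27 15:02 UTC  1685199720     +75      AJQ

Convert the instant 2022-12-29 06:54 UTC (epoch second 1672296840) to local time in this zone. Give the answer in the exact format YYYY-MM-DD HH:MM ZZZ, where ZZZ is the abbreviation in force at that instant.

2022-12-29 08:39 ETR

Query: 2022-12-29 06:54 UTC
Rule 3/4 (ETR, +01:45): 2022-10-26 00:16 UTC ≤ query < 2023-05-27 15:02 UTC
6·60 + 54 + 105 = 519 min
519 = 0·1440 + 519; 519 = 8·60 + 39 → 08:39, same day
→ 2022-12-29 08:39 ETR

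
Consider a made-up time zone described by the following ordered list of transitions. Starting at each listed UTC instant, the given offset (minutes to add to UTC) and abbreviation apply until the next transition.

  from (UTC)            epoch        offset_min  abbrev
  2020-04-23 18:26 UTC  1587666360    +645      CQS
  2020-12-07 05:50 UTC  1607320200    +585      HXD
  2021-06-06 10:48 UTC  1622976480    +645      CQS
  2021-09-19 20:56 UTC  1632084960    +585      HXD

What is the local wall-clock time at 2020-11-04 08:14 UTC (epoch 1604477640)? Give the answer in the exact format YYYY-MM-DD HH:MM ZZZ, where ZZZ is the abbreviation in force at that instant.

Query: 2020-11-04 08:14 UTC
Rule 1/4 (CQS, +10:45): 2020-04-23 18:26 UTC ≤ query < 2020-12-07 05:50 UTC
8·60 + 14 + 645 = 1139 min
1139 = 0·1440 + 1139; 1139 = 18·60 + 59 → 18:59, same day
→ 2020-11-04 18:59 CQS

2020-11-04 18:59 CQS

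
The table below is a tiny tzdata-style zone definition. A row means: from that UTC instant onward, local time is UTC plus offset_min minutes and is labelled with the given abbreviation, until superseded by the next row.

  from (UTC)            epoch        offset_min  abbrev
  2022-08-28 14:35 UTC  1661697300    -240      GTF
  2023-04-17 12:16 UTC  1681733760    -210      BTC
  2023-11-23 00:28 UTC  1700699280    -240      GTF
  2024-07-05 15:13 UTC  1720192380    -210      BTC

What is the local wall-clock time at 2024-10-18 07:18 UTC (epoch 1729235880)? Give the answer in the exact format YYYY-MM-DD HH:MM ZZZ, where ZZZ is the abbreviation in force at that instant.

2024-10-18 03:48 BTC

Query: 2024-10-18 07:18 UTC
Rule 4/4 (BTC, -03:30): 2024-07-05 15:13 UTC ≤ query < +∞
7·60 + 18 - 210 = 228 min
228 = 0·1440 + 228; 228 = 3·60 + 48 → 03:48, same day
→ 2024-10-18 03:48 BTC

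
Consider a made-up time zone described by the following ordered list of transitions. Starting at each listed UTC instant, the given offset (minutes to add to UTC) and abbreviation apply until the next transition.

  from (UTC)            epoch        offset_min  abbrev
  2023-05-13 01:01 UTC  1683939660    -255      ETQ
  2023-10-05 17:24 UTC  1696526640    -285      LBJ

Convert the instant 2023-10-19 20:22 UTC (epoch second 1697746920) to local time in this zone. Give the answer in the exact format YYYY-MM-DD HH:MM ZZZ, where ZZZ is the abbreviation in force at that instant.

2023-10-19 15:37 LBJ

Query: 2023-10-19 20:22 UTC
Rule 2/2 (LBJ, -04:45): 2023-10-05 17:24 UTC ≤ query < +∞
20·60 + 22 - 285 = 937 min
937 = 0·1440 + 937; 937 = 15·60 + 37 → 15:37, same day
→ 2023-10-19 15:37 LBJ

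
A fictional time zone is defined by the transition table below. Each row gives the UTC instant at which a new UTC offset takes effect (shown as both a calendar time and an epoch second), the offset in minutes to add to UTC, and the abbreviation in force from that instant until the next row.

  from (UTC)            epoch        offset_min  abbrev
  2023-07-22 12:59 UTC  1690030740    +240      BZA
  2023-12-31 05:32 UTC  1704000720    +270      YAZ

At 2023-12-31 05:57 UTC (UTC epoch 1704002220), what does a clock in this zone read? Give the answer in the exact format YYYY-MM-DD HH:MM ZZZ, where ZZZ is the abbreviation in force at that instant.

2023-12-31 10:27 YAZ

Query: 2023-12-31 05:57 UTC
Rule 2/2 (YAZ, +04:30): 2023-12-31 05:32 UTC ≤ query < +∞
5·60 + 57 + 270 = 627 min
627 = 0·1440 + 627; 627 = 10·60 + 27 → 10:27, same day
→ 2023-12-31 10:27 YAZ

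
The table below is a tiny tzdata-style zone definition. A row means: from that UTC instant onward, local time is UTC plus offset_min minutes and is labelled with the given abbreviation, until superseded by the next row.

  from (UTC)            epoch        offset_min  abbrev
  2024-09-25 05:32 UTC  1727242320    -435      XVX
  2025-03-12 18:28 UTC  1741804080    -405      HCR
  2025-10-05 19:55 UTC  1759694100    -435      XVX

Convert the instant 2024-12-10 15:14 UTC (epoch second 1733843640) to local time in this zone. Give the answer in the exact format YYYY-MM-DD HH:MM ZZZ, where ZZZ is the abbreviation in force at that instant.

Query: 2024-12-10 15:14 UTC
Rule 1/3 (XVX, -07:15): 2024-09-25 05:32 UTC ≤ query < 2025-03-12 18:28 UTC
15·60 + 14 - 435 = 479 min
479 = 0·1440 + 479; 479 = 7·60 + 59 → 07:59, same day
→ 2024-12-10 07:59 XVX

2024-12-10 07:59 XVX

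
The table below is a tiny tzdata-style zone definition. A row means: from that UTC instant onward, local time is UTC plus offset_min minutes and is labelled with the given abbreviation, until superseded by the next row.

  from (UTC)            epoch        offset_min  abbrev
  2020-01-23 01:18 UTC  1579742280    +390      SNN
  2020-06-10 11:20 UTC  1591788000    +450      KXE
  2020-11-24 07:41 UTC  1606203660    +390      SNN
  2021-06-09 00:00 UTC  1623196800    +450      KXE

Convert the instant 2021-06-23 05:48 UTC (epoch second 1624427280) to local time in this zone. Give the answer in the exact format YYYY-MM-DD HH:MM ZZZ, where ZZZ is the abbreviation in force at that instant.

Query: 2021-06-23 05:48 UTC
Rule 4/4 (KXE, +07:30): 2021-06-09 00:00 UTC ≤ query < +∞
5·60 + 48 + 450 = 798 min
798 = 0·1440 + 798; 798 = 13·60 + 18 → 13:18, same day
→ 2021-06-23 13:18 KXE

2021-06-23 13:18 KXE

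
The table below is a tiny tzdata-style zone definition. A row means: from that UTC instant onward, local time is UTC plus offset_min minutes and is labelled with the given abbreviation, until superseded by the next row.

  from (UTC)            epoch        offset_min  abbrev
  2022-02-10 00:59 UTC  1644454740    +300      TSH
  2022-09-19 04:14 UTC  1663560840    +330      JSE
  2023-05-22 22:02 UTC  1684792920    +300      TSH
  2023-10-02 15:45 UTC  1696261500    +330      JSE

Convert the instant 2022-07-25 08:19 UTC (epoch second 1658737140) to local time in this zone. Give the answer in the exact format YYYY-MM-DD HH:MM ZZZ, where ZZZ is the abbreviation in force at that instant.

2022-07-25 13:19 TSH

Query: 2022-07-25 08:19 UTC
Rule 1/4 (TSH, +05:00): 2022-02-10 00:59 UTC ≤ query < 2022-09-19 04:14 UTC
8·60 + 19 + 300 = 799 min
799 = 0·1440 + 799; 799 = 13·60 + 19 → 13:19, same day
→ 2022-07-25 13:19 TSH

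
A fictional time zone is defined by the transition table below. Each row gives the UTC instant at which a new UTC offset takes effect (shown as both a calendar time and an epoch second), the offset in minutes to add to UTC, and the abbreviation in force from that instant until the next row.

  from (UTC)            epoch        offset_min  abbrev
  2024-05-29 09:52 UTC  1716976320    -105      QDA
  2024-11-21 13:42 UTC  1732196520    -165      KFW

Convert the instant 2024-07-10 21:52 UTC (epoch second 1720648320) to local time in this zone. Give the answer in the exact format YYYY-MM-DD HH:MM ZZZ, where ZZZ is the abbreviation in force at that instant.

Query: 2024-07-10 21:52 UTC
Rule 1/2 (QDA, -01:45): 2024-05-29 09:52 UTC ≤ query < 2024-11-21 13:42 UTC
21·60 + 52 - 105 = 1207 min
1207 = 0·1440 + 1207; 1207 = 20·60 + 7 → 20:07, same day
→ 2024-07-10 20:07 QDA

2024-07-10 20:07 QDA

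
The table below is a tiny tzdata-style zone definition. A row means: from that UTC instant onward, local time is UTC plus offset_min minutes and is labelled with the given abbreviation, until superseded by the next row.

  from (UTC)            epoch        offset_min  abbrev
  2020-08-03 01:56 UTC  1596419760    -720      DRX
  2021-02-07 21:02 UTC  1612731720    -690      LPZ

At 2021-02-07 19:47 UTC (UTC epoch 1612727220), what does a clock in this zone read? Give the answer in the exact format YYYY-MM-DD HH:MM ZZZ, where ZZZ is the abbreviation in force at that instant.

2021-02-07 07:47 DRX

Query: 2021-02-07 19:47 UTC
Rule 1/2 (DRX, -12:00): 2020-08-03 01:56 UTC ≤ query < 2021-02-07 21:02 UTC
19·60 + 47 - 720 = 467 min
467 = 0·1440 + 467; 467 = 7·60 + 47 → 07:47, same day
→ 2021-02-07 07:47 DRX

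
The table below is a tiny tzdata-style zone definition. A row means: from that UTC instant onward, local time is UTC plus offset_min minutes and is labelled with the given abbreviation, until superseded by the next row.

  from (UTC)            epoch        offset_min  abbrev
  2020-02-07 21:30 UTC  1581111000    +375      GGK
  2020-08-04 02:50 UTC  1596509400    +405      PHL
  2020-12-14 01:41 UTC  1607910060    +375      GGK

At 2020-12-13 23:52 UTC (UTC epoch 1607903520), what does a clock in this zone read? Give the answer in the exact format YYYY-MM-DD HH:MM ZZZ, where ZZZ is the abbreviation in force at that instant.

2020-12-14 06:37 PHL

Query: 2020-12-13 23:52 UTC
Rule 2/3 (PHL, +06:45): 2020-08-04 02:50 UTC ≤ query < 2020-12-14 01:41 UTC
23·60 + 52 + 405 = 1837 min
1837 = 1·1440 + 397; 397 = 6·60 + 37 → 06:37, 2020-12-13 + 1 day = 2020-12-14
→ 2020-12-14 06:37 PHL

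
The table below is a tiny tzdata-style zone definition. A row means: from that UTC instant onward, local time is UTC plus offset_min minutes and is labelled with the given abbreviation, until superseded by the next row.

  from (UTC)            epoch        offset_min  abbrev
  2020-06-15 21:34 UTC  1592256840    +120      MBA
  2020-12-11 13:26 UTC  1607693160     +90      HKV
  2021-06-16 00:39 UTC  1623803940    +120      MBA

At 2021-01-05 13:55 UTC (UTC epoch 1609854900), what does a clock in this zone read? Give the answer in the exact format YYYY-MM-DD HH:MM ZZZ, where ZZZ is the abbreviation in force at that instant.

Query: 2021-01-05 13:55 UTC
Rule 2/3 (HKV, +01:30): 2020-12-11 13:26 UTC ≤ query < 2021-06-16 00:39 UTC
13·60 + 55 + 90 = 925 min
925 = 0·1440 + 925; 925 = 15·60 + 25 → 15:25, same day
→ 2021-01-05 15:25 HKV

2021-01-05 15:25 HKV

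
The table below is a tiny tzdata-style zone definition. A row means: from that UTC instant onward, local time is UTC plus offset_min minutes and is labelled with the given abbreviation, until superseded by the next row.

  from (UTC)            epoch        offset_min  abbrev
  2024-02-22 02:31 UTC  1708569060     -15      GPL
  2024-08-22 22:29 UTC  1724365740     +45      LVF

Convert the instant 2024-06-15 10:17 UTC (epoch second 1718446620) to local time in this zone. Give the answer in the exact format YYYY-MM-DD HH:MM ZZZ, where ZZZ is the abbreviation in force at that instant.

2024-06-15 10:02 GPL

Query: 2024-06-15 10:17 UTC
Rule 1/2 (GPL, -00:15): 2024-02-22 02:31 UTC ≤ query < 2024-08-22 22:29 UTC
10·60 + 17 - 15 = 602 min
602 = 0·1440 + 602; 602 = 10·60 + 2 → 10:02, same day
→ 2024-06-15 10:02 GPL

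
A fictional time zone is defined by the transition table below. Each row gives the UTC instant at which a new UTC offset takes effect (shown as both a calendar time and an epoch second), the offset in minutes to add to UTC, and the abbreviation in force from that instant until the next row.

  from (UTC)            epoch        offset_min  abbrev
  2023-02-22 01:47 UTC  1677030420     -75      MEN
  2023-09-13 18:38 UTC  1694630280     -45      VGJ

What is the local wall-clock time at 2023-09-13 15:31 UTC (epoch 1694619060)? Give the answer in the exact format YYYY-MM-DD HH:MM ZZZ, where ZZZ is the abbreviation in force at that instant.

2023-09-13 14:16 MEN

Query: 2023-09-13 15:31 UTC
Rule 1/2 (MEN, -01:15): 2023-02-22 01:47 UTC ≤ query < 2023-09-13 18:38 UTC
15·60 + 31 - 75 = 856 min
856 = 0·1440 + 856; 856 = 14·60 + 16 → 14:16, same day
→ 2023-09-13 14:16 MEN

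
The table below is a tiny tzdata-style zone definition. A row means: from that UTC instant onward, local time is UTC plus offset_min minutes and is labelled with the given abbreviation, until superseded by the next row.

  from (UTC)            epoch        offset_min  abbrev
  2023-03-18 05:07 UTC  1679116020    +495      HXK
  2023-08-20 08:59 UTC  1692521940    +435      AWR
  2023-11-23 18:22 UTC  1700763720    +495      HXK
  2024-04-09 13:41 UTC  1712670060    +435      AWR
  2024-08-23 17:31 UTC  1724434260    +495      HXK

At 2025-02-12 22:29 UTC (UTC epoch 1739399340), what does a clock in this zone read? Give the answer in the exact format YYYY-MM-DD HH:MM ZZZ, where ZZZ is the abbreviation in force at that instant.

2025-02-13 06:44 HXK

Query: 2025-02-12 22:29 UTC
Rule 5/5 (HXK, +08:15): 2024-08-23 17:31 UTC ≤ query < +∞
22·60 + 29 + 495 = 1844 min
1844 = 1·1440 + 404; 404 = 6·60 + 44 → 06:44, 2025-02-12 + 1 day = 2025-02-13
→ 2025-02-13 06:44 HXK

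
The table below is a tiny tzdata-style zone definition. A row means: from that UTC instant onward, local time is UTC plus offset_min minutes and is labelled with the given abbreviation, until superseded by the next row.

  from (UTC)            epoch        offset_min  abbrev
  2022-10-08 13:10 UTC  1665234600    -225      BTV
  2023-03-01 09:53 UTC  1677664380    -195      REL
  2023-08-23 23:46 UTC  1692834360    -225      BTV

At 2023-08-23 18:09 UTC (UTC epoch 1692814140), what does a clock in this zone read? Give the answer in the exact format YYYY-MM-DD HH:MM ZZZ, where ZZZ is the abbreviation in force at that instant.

Query: 2023-08-23 18:09 UTC
Rule 2/3 (REL, -03:15): 2023-03-01 09:53 UTC ≤ query < 2023-08-23 23:46 UTC
18·60 + 9 - 195 = 894 min
894 = 0·1440 + 894; 894 = 14·60 + 54 → 14:54, same day
→ 2023-08-23 14:54 REL

2023-08-23 14:54 REL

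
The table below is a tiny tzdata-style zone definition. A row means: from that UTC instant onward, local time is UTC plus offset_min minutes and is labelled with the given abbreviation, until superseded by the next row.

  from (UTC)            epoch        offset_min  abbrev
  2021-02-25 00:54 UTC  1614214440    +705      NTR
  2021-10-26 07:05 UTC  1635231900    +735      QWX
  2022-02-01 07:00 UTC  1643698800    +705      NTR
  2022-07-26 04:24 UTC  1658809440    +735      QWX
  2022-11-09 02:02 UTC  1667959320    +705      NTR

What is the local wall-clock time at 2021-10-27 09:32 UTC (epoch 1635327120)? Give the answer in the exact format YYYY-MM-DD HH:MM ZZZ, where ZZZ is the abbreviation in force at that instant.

Query: 2021-10-27 09:32 UTC
Rule 2/5 (QWX, +12:15): 2021-10-26 07:05 UTC ≤ query < 2022-02-01 07:00 UTC
9·60 + 32 + 735 = 1307 min
1307 = 0·1440 + 1307; 1307 = 21·60 + 47 → 21:47, same day
→ 2021-10-27 21:47 QWX

2021-10-27 21:47 QWX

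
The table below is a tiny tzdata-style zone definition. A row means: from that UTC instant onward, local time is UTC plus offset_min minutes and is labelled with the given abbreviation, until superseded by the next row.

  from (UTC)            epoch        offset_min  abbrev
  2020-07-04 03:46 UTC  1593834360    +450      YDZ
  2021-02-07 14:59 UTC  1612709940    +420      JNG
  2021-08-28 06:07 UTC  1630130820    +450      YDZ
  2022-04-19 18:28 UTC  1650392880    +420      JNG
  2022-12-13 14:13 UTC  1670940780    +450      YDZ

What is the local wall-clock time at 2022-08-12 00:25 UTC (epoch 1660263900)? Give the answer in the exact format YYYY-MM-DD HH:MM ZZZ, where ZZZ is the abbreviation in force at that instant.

2022-08-12 07:25 JNG

Query: 2022-08-12 00:25 UTC
Rule 4/5 (JNG, +07:00): 2022-04-19 18:28 UTC ≤ query < 2022-12-13 14:13 UTC
0·60 + 25 + 420 = 445 min
445 = 0·1440 + 445; 445 = 7·60 + 25 → 07:25, same day
→ 2022-08-12 07:25 JNG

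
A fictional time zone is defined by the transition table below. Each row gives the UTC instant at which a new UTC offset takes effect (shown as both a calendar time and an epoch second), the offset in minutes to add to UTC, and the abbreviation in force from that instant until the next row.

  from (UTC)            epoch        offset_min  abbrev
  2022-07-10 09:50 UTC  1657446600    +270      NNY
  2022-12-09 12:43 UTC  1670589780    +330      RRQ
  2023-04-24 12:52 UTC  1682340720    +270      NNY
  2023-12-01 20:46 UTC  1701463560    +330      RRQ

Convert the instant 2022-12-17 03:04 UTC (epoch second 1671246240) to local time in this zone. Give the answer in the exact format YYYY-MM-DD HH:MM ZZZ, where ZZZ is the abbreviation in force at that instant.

2022-12-17 08:34 RRQ

Query: 2022-12-17 03:04 UTC
Rule 2/4 (RRQ, +05:30): 2022-12-09 12:43 UTC ≤ query < 2023-04-24 12:52 UTC
3·60 + 4 + 330 = 514 min
514 = 0·1440 + 514; 514 = 8·60 + 34 → 08:34, same day
→ 2022-12-17 08:34 RRQ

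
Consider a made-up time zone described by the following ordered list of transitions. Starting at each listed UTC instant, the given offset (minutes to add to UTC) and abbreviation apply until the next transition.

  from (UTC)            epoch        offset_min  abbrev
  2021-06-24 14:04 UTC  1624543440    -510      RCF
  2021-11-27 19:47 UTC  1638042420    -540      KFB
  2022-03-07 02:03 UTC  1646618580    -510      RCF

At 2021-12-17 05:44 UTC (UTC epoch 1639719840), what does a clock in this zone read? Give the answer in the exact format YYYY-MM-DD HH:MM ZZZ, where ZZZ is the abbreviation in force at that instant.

2021-12-16 20:44 KFB

Query: 2021-12-17 05:44 UTC
Rule 2/3 (KFB, -09:00): 2021-11-27 19:47 UTC ≤ query < 2022-03-07 02:03 UTC
5·60 + 44 - 540 = -196 min
-196 = -1·1440 + 1244; 1244 = 20·60 + 44 → 20:44, 2021-12-17 - 1 day = 2021-12-16
→ 2021-12-16 20:44 KFB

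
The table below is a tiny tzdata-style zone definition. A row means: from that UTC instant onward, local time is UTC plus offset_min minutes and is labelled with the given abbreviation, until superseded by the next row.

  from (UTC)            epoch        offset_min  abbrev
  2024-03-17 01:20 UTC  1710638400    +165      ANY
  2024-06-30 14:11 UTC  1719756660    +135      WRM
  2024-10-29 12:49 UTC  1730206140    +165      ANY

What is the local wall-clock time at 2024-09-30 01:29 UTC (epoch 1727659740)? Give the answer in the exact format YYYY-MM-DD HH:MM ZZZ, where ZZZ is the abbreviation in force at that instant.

Query: 2024-09-30 01:29 UTC
Rule 2/3 (WRM, +02:15): 2024-06-30 14:11 UTC ≤ query < 2024-10-29 12:49 UTC
1·60 + 29 + 135 = 224 min
224 = 0·1440 + 224; 224 = 3·60 + 44 → 03:44, same day
→ 2024-09-30 03:44 WRM

2024-09-30 03:44 WRM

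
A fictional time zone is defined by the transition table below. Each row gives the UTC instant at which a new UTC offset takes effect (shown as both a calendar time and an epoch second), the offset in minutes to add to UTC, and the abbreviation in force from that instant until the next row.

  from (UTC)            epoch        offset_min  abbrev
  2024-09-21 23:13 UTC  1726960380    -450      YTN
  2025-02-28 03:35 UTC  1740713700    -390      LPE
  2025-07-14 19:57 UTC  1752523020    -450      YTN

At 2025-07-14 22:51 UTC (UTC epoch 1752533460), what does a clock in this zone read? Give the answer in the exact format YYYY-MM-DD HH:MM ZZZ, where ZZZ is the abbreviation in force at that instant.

2025-07-14 15:21 YTN

Query: 2025-07-14 22:51 UTC
Rule 3/3 (YTN, -07:30): 2025-07-14 19:57 UTC ≤ query < +∞
22·60 + 51 - 450 = 921 min
921 = 0·1440 + 921; 921 = 15·60 + 21 → 15:21, same day
→ 2025-07-14 15:21 YTN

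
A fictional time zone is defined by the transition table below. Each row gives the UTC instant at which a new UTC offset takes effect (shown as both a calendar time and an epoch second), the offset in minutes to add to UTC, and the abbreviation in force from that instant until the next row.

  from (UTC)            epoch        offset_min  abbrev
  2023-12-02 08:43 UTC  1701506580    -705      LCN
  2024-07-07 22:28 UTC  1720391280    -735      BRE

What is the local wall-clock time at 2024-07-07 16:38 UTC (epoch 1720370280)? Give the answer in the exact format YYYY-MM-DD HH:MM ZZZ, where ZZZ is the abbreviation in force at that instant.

Query: 2024-07-07 16:38 UTC
Rule 1/2 (LCN, -11:45): 2023-12-02 08:43 UTC ≤ query < 2024-07-07 22:28 UTC
16·60 + 38 - 705 = 293 min
293 = 0·1440 + 293; 293 = 4·60 + 53 → 04:53, same day
→ 2024-07-07 04:53 LCN

2024-07-07 04:53 LCN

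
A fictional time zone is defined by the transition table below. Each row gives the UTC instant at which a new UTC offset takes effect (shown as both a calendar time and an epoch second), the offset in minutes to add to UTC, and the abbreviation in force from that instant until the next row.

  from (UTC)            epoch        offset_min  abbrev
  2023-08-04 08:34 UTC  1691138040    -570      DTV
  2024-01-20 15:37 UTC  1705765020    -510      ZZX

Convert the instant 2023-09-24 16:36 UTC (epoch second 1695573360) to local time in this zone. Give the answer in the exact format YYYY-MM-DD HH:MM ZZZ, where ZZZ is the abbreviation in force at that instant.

2023-09-24 07:06 DTV

Query: 2023-09-24 16:36 UTC
Rule 1/2 (DTV, -09:30): 2023-08-04 08:34 UTC ≤ query < 2024-01-20 15:37 UTC
16·60 + 36 - 570 = 426 min
426 = 0·1440 + 426; 426 = 7·60 + 6 → 07:06, same day
→ 2023-09-24 07:06 DTV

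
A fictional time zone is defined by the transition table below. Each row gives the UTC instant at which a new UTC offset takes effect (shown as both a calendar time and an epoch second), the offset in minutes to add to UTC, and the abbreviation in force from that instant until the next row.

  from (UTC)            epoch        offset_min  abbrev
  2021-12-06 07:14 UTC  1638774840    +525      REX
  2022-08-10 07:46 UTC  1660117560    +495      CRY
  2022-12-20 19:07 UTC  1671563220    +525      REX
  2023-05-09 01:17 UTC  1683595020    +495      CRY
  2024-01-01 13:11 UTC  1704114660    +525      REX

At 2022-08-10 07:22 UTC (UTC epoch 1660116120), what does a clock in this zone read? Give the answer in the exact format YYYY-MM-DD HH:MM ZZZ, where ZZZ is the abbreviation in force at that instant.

2022-08-10 16:07 REX

Query: 2022-08-10 07:22 UTC
Rule 1/5 (REX, +08:45): 2021-12-06 07:14 UTC ≤ query < 2022-08-10 07:46 UTC
7·60 + 22 + 525 = 967 min
967 = 0·1440 + 967; 967 = 16·60 + 7 → 16:07, same day
→ 2022-08-10 16:07 REX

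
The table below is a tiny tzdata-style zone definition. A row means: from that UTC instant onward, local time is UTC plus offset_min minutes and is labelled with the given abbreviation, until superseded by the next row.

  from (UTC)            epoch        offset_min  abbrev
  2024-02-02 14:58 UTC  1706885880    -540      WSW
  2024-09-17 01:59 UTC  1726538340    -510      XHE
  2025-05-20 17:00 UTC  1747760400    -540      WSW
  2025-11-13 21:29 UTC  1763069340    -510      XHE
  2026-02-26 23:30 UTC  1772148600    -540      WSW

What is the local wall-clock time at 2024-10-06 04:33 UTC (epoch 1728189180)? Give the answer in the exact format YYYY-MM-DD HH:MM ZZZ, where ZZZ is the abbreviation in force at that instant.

Query: 2024-10-06 04:33 UTC
Rule 2/5 (XHE, -08:30): 2024-09-17 01:59 UTC ≤ query < 2025-05-20 17:00 UTC
4·60 + 33 - 510 = -237 min
-237 = -1·1440 + 1203; 1203 = 20·60 + 3 → 20:03, 2024-10-06 - 1 day = 2024-10-05
→ 2024-10-05 20:03 XHE

2024-10-05 20:03 XHE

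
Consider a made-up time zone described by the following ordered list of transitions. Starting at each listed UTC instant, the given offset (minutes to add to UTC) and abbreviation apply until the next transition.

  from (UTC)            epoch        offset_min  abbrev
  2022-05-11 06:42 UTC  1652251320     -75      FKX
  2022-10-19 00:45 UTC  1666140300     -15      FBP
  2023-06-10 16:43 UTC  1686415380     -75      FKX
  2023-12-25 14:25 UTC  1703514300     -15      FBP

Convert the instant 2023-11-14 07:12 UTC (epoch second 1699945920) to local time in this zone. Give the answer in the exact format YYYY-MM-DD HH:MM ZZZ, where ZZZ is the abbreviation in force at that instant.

2023-11-14 05:57 FKX

Query: 2023-11-14 07:12 UTC
Rule 3/4 (FKX, -01:15): 2023-06-10 16:43 UTC ≤ query < 2023-12-25 14:25 UTC
7·60 + 12 - 75 = 357 min
357 = 0·1440 + 357; 357 = 5·60 + 57 → 05:57, same day
→ 2023-11-14 05:57 FKX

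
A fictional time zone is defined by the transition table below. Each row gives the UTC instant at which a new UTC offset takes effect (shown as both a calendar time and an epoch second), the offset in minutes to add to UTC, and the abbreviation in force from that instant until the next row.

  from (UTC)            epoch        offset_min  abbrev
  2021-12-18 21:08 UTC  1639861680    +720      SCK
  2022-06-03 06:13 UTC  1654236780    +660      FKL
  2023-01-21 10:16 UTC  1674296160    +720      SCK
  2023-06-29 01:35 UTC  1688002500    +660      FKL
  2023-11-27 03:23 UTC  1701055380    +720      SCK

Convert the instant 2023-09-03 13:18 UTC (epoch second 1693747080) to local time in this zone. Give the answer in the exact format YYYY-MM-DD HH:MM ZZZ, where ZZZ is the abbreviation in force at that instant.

Query: 2023-09-03 13:18 UTC
Rule 4/5 (FKL, +11:00): 2023-06-29 01:35 UTC ≤ query < 2023-11-27 03:23 UTC
13·60 + 18 + 660 = 1458 min
1458 = 1·1440 + 18; 18 = 0·60 + 18 → 00:18, 2023-09-03 + 1 day = 2023-09-04
→ 2023-09-04 00:18 FKL

2023-09-04 00:18 FKL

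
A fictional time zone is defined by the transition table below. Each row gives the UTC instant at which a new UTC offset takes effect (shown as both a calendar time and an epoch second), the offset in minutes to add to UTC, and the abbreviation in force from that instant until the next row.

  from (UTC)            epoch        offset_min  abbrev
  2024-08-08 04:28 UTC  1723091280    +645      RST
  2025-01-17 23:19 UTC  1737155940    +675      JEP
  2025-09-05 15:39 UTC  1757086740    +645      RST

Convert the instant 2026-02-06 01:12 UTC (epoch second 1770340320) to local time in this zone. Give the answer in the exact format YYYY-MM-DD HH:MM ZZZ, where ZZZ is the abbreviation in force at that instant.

2026-02-06 11:57 RST

Query: 2026-02-06 01:12 UTC
Rule 3/3 (RST, +10:45): 2025-09-05 15:39 UTC ≤ query < +∞
1·60 + 12 + 645 = 717 min
717 = 0·1440 + 717; 717 = 11·60 + 57 → 11:57, same day
→ 2026-02-06 11:57 RST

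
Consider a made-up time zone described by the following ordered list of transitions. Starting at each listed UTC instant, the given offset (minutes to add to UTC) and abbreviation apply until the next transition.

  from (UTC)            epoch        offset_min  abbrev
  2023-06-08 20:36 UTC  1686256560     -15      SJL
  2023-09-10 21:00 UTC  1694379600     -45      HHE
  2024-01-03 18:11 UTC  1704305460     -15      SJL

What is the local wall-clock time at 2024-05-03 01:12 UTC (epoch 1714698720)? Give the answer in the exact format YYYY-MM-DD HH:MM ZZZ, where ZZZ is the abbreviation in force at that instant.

Query: 2024-05-03 01:12 UTC
Rule 3/3 (SJL, -00:15): 2024-01-03 18:11 UTC ≤ query < +∞
1·60 + 12 - 15 = 57 min
57 = 0·1440 + 57; 57 = 0·60 + 57 → 00:57, same day
→ 2024-05-03 00:57 SJL

2024-05-03 00:57 SJL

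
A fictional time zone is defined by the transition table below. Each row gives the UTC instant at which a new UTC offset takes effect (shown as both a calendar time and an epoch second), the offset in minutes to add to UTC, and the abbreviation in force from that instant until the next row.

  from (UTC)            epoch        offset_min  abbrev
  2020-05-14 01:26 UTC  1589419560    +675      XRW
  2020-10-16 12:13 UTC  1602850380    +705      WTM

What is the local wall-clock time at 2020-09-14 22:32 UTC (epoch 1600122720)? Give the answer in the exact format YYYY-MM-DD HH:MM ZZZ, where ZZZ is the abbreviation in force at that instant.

2020-09-15 09:47 XRW

Query: 2020-09-14 22:32 UTC
Rule 1/2 (XRW, +11:15): 2020-05-14 01:26 UTC ≤ query < 2020-10-16 12:13 UTC
22·60 + 32 + 675 = 2027 min
2027 = 1·1440 + 587; 587 = 9·60 + 47 → 09:47, 2020-09-14 + 1 day = 2020-09-15
→ 2020-09-15 09:47 XRW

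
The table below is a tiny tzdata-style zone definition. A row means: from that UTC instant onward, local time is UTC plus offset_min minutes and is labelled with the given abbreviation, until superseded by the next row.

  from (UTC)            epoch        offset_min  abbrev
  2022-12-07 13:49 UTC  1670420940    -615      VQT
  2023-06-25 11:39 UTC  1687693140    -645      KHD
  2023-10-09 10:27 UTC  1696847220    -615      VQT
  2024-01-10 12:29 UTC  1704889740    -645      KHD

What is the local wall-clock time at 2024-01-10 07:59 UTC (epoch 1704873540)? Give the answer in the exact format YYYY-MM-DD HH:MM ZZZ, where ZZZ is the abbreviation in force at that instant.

Query: 2024-01-10 07:59 UTC
Rule 3/4 (VQT, -10:15): 2023-10-09 10:27 UTC ≤ query < 2024-01-10 12:29 UTC
7·60 + 59 - 615 = -136 min
-136 = -1·1440 + 1304; 1304 = 21·60 + 44 → 21:44, 2024-01-10 - 1 day = 2024-01-09
→ 2024-01-09 21:44 VQT

2024-01-09 21:44 VQT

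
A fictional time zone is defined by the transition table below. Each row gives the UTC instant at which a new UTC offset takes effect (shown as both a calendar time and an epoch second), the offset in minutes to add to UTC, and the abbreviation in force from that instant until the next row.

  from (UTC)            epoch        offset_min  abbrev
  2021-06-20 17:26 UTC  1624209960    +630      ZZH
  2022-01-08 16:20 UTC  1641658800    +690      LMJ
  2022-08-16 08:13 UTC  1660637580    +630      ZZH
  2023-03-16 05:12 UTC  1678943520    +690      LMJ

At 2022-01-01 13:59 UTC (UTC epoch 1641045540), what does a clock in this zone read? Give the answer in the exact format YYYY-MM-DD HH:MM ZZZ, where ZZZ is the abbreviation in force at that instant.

2022-01-02 00:29 ZZH

Query: 2022-01-01 13:59 UTC
Rule 1/4 (ZZH, +10:30): 2021-06-20 17:26 UTC ≤ query < 2022-01-08 16:20 UTC
13·60 + 59 + 630 = 1469 min
1469 = 1·1440 + 29; 29 = 0·60 + 29 → 00:29, 2022-01-01 + 1 day = 2022-01-02
→ 2022-01-02 00:29 ZZH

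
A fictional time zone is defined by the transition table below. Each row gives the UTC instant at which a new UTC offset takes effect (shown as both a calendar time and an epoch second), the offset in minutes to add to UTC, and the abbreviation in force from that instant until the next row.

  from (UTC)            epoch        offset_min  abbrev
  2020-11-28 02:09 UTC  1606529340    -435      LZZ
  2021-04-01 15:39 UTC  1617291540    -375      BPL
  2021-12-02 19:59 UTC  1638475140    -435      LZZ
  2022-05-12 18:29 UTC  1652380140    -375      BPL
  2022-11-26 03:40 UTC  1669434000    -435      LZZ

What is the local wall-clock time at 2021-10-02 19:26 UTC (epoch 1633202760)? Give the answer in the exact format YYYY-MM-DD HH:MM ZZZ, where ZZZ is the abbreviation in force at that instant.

Query: 2021-10-02 19:26 UTC
Rule 2/5 (BPL, -06:15): 2021-04-01 15:39 UTC ≤ query < 2021-12-02 19:59 UTC
19·60 + 26 - 375 = 791 min
791 = 0·1440 + 791; 791 = 13·60 + 11 → 13:11, same day
→ 2021-10-02 13:11 BPL

2021-10-02 13:11 BPL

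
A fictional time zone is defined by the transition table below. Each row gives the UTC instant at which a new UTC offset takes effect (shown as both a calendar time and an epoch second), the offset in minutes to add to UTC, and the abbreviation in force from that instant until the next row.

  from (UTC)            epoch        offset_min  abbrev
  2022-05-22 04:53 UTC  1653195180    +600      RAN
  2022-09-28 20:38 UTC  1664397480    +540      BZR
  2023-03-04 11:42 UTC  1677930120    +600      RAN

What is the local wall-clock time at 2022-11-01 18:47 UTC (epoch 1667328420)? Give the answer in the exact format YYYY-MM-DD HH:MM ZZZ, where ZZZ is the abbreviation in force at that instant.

2022-11-02 03:47 BZR

Query: 2022-11-01 18:47 UTC
Rule 2/3 (BZR, +09:00): 2022-09-28 20:38 UTC ≤ query < 2023-03-04 11:42 UTC
18·60 + 47 + 540 = 1667 min
1667 = 1·1440 + 227; 227 = 3·60 + 47 → 03:47, 2022-11-01 + 1 day = 2022-11-02
→ 2022-11-02 03:47 BZR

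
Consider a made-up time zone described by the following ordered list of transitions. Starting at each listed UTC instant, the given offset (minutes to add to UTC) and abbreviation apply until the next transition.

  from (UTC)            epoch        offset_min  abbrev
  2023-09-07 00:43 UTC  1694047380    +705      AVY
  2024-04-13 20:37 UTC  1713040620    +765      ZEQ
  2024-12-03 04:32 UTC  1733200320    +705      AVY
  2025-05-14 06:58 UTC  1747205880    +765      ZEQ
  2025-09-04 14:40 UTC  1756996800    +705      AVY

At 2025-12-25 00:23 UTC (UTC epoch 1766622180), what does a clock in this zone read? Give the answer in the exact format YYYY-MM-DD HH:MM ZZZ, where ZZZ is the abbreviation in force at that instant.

Query: 2025-12-25 00:23 UTC
Rule 5/5 (AVY, +11:45): 2025-09-04 14:40 UTC ≤ query < +∞
0·60 + 23 + 705 = 728 min
728 = 0·1440 + 728; 728 = 12·60 + 8 → 12:08, same day
→ 2025-12-25 12:08 AVY

2025-12-25 12:08 AVY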